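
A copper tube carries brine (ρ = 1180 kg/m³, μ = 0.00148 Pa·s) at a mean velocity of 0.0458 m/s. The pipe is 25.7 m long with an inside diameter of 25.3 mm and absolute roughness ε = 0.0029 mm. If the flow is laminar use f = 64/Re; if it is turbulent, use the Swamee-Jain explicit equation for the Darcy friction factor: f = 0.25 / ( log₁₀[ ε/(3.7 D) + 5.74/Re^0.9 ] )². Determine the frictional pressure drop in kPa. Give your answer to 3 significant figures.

ΔP ≈ 0.0871 kPa

Reynolds number Re = ρVD/μ = 1180 · 0.0458 · 0.0253 / 0.00148 = 923.9.
Re < 2300 → laminar flow, so f = 64/Re = 64/923.9 = 0.06927 (the turbulent correlation is not needed).
Darcy-Weisbach: ΔP = f(L/D)(ρV²/2) = 0.06927·(25.7/0.0253)·(1180·0.0458²/2) = 0.06927·1016·1.238 = 87.09 Pa.
ΔP = 87.09 Pa = 0.0871 kPa.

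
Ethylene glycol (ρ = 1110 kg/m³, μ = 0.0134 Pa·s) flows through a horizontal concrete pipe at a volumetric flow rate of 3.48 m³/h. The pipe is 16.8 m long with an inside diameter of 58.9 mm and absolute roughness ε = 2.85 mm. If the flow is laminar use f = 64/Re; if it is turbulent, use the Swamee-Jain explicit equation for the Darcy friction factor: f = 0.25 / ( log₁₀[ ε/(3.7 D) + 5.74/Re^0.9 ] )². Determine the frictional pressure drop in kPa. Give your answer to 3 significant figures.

ΔP ≈ 0.737 kPa

Q = 3.48 m³/h = 3.48/3600 = 0.0009667 m³/s.
Cross-sectional area A = πD²/4 = π(0.0589)²/4 = 0.002725 m²; mean velocity V = Q/A = 0.0009667/0.002725 = 0.3548 m/s.
Reynolds number Re = ρVD/μ = 1110 · 0.3548 · 0.0589 / 0.0134 = 1731.
Re < 2300 → laminar flow, so f = 64/Re = 64/1731 = 0.03697 (the turbulent correlation is not needed).
Darcy-Weisbach: ΔP = f(L/D)(ρV²/2) = 0.03697·(16.8/0.0589)·(1110·0.3548²/2) = 0.03697·285.2·69.86 = 736.7 Pa.
ΔP = 736.7 Pa = 0.737 kPa.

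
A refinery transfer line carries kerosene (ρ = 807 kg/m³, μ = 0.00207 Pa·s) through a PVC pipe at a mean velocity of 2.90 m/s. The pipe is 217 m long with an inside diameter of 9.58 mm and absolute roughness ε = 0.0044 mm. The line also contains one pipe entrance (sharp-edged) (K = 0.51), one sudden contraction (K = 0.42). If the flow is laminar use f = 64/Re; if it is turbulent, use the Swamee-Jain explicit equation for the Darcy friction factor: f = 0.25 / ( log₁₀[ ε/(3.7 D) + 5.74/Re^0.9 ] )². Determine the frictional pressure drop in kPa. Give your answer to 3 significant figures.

Reynolds number Re = ρVD/μ = 807 · 2.9 · 0.00958 / 0.00207 = 1.083e+04.
Re > 4000 → turbulent. Relative roughness ε/D = 4.4e-06/0.00958 = 0.000459. Swamee-Jain: f = 0.25/(log₁₀[0.000459/3.7 + 5.74/1.083e+04^0.9])² = 0.25/(log₁₀[0.000124 + 0.00134])² = 0.25/(-2.834)² = 0.03113.
Total minor-loss coefficient ΣK = 1·0.51 + 1·0.42 = 0.93.
ΔP = [f·L/D + ΣK]·(ρV²/2) = [0.03113·217/0.00958 + 0.93]·(807·2.9²/2) = [705.1 + 0.93]·3393 = 2.396e+06 Pa.
ΔP = 2.396e+06 Pa = 2400 kPa.

ΔP ≈ 2400 kPa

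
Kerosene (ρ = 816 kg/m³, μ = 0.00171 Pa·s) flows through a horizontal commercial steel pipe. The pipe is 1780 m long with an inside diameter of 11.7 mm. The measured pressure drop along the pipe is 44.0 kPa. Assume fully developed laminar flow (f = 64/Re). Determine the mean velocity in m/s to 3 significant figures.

V ≈ 0.0618 m/s

For laminar flow, f = 64/Re with Re = ρVD/μ, so Darcy-Weisbach reduces to ΔP = 32μLV/D². Solving for V: V = ΔP·D²/(32μL) = 4.4e+04·(0.0117)²/(32·0.00171·1780) = 0.06184 m/s.
Check: Re = ρVD/μ = 816·0.06184·0.0117/0.00171 = 345.3 < 2300, so the laminar assumption holds.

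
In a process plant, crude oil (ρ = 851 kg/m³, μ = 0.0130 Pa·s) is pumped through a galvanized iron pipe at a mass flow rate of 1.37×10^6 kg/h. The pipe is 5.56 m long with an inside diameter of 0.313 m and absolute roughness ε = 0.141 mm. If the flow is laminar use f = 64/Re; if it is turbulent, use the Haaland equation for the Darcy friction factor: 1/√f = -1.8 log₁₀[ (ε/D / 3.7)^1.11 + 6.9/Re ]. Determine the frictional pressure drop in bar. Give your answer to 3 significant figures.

ṁ = 1.37×10^6 kg/h = 1.37×10^6/3600 = 380.6 kg/s.
A = πD²/4 = π(0.313)²/4 = 0.07694 m²; mean velocity V = ṁ/(ρA) = 380.6/(851 · 0.07694) = 5.812 m/s.
Reynolds number Re = ρVD/μ = 851 · 5.812 · 0.313 / 0.013 = 1.191e+05.
Re > 4000 → turbulent. Relative roughness ε/D = 0.000141/0.313 = 0.00045. Haaland: 1/√f = -1.8 log₁₀[(0.00045/3.7)^1.11 + 6.9/1.191e+05] = -1.8 log₁₀[4.52e-05 + 5.79e-05] = 7.176, so f = 0.01942.
Darcy-Weisbach: ΔP = f(L/D)(ρV²/2) = 0.01942·(5.56/0.313)·(851·5.812²/2) = 0.01942·17.76·1.437e+04 = 4958 Pa.
ΔP = 4958 Pa = 0.0496 bar.

ΔP ≈ 0.0496 bar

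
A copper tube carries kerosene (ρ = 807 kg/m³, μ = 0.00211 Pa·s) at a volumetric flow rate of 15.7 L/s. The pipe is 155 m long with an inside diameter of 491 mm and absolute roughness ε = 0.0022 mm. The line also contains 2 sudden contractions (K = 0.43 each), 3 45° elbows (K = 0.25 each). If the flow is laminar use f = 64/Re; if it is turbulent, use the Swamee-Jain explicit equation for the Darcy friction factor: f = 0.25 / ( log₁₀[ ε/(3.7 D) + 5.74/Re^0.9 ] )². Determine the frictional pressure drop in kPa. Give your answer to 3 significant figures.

ΔP ≈ 0.0286 kPa

Q = 15.7 L/s = 15.7/1000 = 0.0157 m³/s.
Cross-sectional area A = πD²/4 = π(0.491)²/4 = 0.1893 m²; mean velocity V = Q/A = 0.0157/0.1893 = 0.08292 m/s.
Reynolds number Re = ρVD/μ = 807 · 0.08292 · 0.491 / 0.00211 = 1.557e+04.
Re > 4000 → turbulent. Relative roughness ε/D = 2.2e-06/0.491 = 4.48e-06. Swamee-Jain: f = 0.25/(log₁₀[4.48e-06/3.7 + 5.74/1.557e+04^0.9])² = 0.25/(log₁₀[1.21e-06 + 0.000968])² = 0.25/(-3.014)² = 0.02753.
Total minor-loss coefficient ΣK = 2·0.43 + 3·0.25 = 1.61.
ΔP = [f·L/D + ΣK]·(ρV²/2) = [0.02753·155/0.491 + 1.61]·(807·0.08292²/2) = [8.69 + 1.61]·2.774 = 28.57 Pa.
ΔP = 28.57 Pa = 0.0286 kPa.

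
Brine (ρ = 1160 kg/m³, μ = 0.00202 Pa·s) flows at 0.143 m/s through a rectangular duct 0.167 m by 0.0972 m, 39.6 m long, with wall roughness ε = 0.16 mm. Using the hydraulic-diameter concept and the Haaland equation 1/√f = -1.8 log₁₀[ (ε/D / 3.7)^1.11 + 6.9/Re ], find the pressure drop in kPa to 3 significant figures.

Hydraulic diameter D_h = 4A/P = 4·(0.167·0.0972)/(2·(0.167+0.0972)) = 0.06493/0.5284 = 0.1229 m.
Re = ρVD_h/μ = 1160·0.143·0.1229/0.00202 = 1.009e+04.
ε/D_h = 0.00016/0.1229 = 0.0013; Haaland gives 1/√f = -1.8 log₁₀[0.000147+0.000684] = 5.545, so f = 0.03252.
ΔP = f(L/D_h)(ρV²/2) = 0.03252·39.6/0.1229·11.86 = 124.3 Pa.
ΔP = 0.124 kPa.

ΔP ≈ 0.124 kPa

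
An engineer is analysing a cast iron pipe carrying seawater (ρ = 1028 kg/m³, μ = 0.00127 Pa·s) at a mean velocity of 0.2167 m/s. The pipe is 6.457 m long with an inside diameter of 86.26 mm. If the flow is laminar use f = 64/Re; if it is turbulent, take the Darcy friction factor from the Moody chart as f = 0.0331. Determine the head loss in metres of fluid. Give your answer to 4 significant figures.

Reynolds number Re = ρVD/μ = 1028 · 0.2167 · 0.08626 / 0.00127 = 1.513e+04.
Re > 4000 → turbulent; use the Moody-chart value f = 0.0331.
Darcy-Weisbach: ΔP = f(L/D)(ρV²/2) = 0.0331·(6.457/0.08626)·(1028·0.2167²/2) = 0.0331·74.86·24.14 = 59.8 Pa.
Head loss h_f = ΔP/(ρg) = 59.8/(1028·9.81) = 0.005930 m.

h_f ≈ 0.005930 m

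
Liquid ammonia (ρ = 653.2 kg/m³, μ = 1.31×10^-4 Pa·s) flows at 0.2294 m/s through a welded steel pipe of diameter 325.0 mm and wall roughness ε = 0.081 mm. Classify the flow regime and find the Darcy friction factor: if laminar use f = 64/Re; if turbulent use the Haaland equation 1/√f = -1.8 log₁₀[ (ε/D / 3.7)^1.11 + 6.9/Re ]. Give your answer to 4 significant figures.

f ≈ 0.01611

Re = ρVD/μ = 653.2·0.2294·0.325/0.000131 = 3.718e+05.
Re > 4000 → turbulent. ε/D = 8.1e-05/0.325 = 0.000249; Haaland: 1/√f = -1.8 log₁₀[2.34e-05 + 1.86e-05] = 7.879, so f = 0.01611.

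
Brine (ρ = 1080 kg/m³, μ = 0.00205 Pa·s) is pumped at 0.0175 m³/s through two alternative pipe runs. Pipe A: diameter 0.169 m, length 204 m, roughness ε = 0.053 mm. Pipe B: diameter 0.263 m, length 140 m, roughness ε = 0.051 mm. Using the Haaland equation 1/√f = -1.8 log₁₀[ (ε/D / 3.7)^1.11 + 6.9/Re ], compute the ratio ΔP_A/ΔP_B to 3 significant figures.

ΔP_A/ΔP_B ≈ 12.5

Pipe A: V = Q/A = 0.0175/0.02243 = 0.7801 m/s; Re = 6.946e+04; ε/D = 0.000314; Haaland → f = 0.02042; ΔP_A = f(L/D)(ρV²/2) = 8102 Pa.
Pipe B: V = Q/A = 0.0175/0.05433 = 0.3221 m/s; Re = 4.463e+04; ε/D = 0.000194; Haaland → f = 0.02179; ΔP_B = f(L/D)(ρV²/2) = 649.9 Pa.
ΔP_A/ΔP_B = 8102/649.9 = 12.5.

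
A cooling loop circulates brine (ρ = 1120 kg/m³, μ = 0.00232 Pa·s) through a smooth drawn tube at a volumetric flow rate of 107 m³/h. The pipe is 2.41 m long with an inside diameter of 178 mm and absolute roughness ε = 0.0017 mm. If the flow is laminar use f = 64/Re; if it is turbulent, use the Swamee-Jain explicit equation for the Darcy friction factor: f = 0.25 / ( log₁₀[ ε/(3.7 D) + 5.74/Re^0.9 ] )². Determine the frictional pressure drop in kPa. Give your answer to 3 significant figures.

Q = 107 m³/h = 107/3600 = 0.02972 m³/s.
Cross-sectional area A = πD²/4 = π(0.178)²/4 = 0.02488 m²; mean velocity V = Q/A = 0.02972/0.02488 = 1.194 m/s.
Reynolds number Re = ρVD/μ = 1120 · 1.194 · 0.178 / 0.00232 = 1.026e+05.
Re > 4000 → turbulent. Relative roughness ε/D = 1.7e-06/0.178 = 9.55e-06. Swamee-Jain: f = 0.25/(log₁₀[9.55e-06/3.7 + 5.74/1.026e+05^0.9])² = 0.25/(log₁₀[2.58e-06 + 0.000177])² = 0.25/(-3.745)² = 0.01783.
Darcy-Weisbach: ΔP = f(L/D)(ρV²/2) = 0.01783·(2.41/0.178)·(1120·1.194²/2) = 0.01783·13.54·798.9 = 192.8 Pa.
ΔP = 192.8 Pa = 0.193 kPa.

ΔP ≈ 0.193 kPa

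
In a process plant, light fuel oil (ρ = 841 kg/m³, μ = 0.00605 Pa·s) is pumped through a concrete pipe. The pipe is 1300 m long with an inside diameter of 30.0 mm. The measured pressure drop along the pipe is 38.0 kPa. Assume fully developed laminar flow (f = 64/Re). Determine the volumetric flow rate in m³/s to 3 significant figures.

For laminar flow, f = 64/Re with Re = ρVD/μ, so Darcy-Weisbach reduces to ΔP = 32μLV/D². Solving for V: V = ΔP·D²/(32μL) = 3.8e+04·(0.03)²/(32·0.00605·1300) = 0.1359 m/s.
Check: Re = ρVD/μ = 841·0.1359·0.03/0.00605 = 566.7 < 2300, so the laminar assumption holds.
Q = V·A = 0.1359·(π/4·0.03²) = 9.605e-05 m³/s = 9.61×10^-5 m³/s.

Q ≈ 9.61×10^-5 m³/s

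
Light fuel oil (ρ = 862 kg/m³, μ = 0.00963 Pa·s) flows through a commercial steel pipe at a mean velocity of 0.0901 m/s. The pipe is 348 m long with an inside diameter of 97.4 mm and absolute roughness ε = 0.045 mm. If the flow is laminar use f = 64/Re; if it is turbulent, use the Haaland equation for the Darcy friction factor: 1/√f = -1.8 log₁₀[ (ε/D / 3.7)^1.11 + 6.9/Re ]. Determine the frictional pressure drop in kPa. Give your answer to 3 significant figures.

Reynolds number Re = ρVD/μ = 862 · 0.0901 · 0.0974 / 0.00963 = 785.5.
Re < 2300 → laminar flow, so f = 64/Re = 64/785.5 = 0.08147 (the turbulent correlation is not needed).
Darcy-Weisbach: ΔP = f(L/D)(ρV²/2) = 0.08147·(348/0.0974)·(862·0.0901²/2) = 0.08147·3573·3.499 = 1019 Pa.
ΔP = 1019 Pa = 1.02 kPa.

ΔP ≈ 1.02 kPa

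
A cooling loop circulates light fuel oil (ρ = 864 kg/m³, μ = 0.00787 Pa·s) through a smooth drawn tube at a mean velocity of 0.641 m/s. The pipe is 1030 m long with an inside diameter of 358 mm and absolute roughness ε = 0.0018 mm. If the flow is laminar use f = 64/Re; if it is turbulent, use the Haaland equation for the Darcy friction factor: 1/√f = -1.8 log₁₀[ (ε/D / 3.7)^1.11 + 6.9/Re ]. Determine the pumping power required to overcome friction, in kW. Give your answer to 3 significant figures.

P ≈ 0.802 kW

Reynolds number Re = ρVD/μ = 864 · 0.641 · 0.358 / 0.00787 = 2.519e+04.
Re > 4000 → turbulent. Relative roughness ε/D = 1.8e-06/0.358 = 5.03e-06. Haaland: 1/√f = -1.8 log₁₀[(5.03e-06/3.7)^1.11 + 6.9/2.519e+04] = -1.8 log₁₀[3.07e-07 + 0.000274] = 6.411, so f = 0.02433.
Darcy-Weisbach: ΔP = f(L/D)(ρV²/2) = 0.02433·(1030/0.358)·(864·0.641²/2) = 0.02433·2877·177.5 = 1.242e+04 Pa.
Q = V·A = 0.641·0.1007 = 0.06452 m³/s.
Pumping power P = QΔP = 0.06452·1.242e+04 = 801.6 W = 0.802 kW.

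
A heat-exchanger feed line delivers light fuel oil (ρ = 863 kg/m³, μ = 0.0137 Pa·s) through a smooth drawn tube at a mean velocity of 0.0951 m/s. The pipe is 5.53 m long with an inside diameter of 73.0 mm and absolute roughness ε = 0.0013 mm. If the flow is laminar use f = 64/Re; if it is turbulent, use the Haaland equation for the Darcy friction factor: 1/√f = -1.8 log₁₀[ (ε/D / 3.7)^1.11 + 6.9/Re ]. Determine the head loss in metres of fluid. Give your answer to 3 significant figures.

Reynolds number Re = ρVD/μ = 863 · 0.0951 · 0.073 / 0.0137 = 437.3.
Re < 2300 → laminar flow, so f = 64/Re = 64/437.3 = 0.1463 (the turbulent correlation is not needed).
Darcy-Weisbach: ΔP = f(L/D)(ρV²/2) = 0.1463·(5.53/0.073)·(863·0.0951²/2) = 0.1463·75.75·3.902 = 43.26 Pa.
Head loss h_f = ΔP/(ρg) = 43.26/(863·9.81) = 0.00511 m.

h_f ≈ 0.00511 m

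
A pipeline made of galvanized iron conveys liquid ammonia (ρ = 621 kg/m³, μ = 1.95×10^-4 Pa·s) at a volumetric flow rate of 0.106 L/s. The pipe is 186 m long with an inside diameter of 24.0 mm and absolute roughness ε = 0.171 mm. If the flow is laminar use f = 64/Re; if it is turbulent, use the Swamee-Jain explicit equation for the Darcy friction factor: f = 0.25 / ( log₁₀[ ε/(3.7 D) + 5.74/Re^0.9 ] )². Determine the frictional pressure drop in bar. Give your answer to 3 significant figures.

ΔP ≈ 0.0506 bar

Q = 0.106 L/s = 0.106/1000 = 0.000106 m³/s.
Cross-sectional area A = πD²/4 = π(0.024)²/4 = 0.0004524 m²; mean velocity V = Q/A = 0.000106/0.0004524 = 0.2343 m/s.
Reynolds number Re = ρVD/μ = 621 · 0.2343 · 0.024 / 0.000195 = 1.791e+04.
Re > 4000 → turbulent. Relative roughness ε/D = 0.000171/0.024 = 0.00713. Swamee-Jain: f = 0.25/(log₁₀[0.00713/3.7 + 5.74/1.791e+04^0.9])² = 0.25/(log₁₀[0.00193 + 0.000853])² = 0.25/(-2.556)² = 0.03826.
Darcy-Weisbach: ΔP = f(L/D)(ρV²/2) = 0.03826·(186/0.024)·(621·0.2343²/2) = 0.03826·7750·17.05 = 5055 Pa.
ΔP = 5055 Pa = 0.0506 bar.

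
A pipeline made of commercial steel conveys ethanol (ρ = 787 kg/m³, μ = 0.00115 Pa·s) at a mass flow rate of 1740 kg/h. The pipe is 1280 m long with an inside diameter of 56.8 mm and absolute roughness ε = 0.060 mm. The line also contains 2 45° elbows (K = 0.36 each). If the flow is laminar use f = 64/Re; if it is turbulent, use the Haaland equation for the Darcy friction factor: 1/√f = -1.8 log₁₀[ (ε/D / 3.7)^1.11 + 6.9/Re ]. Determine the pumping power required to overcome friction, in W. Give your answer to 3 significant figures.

P ≈ 10.5 W

ṁ = 1740 kg/h = 1740/3600 = 0.4833 kg/s.
A = πD²/4 = π(0.0568)²/4 = 0.002534 m²; mean velocity V = ṁ/(ρA) = 0.4833/(787 · 0.002534) = 0.2424 m/s.
Reynolds number Re = ρVD/μ = 787 · 0.2424 · 0.0568 / 0.00115 = 9421.
Re > 4000 → turbulent. Relative roughness ε/D = 6e-05/0.0568 = 0.00106. Haaland: 1/√f = -1.8 log₁₀[(0.00106/3.7)^1.11 + 6.9/9421] = -1.8 log₁₀[0.000116 + 0.000732] = 5.528, so f = 0.03272.
Total minor-loss coefficient ΣK = 2·0.36 = 0.72.
ΔP = [f·L/D + ΣK]·(ρV²/2) = [0.03272·1280/0.0568 + 0.72]·(787·0.2424²/2) = [737.4 + 0.72]·23.12 = 1.706e+04 Pa.
Q = ṁ/ρ = 0.4833/787 = 0.0006141 m³/s.
Pumping power P = QΔP = 0.0006141·1.706e+04 = 10.48 W = 10.5 W.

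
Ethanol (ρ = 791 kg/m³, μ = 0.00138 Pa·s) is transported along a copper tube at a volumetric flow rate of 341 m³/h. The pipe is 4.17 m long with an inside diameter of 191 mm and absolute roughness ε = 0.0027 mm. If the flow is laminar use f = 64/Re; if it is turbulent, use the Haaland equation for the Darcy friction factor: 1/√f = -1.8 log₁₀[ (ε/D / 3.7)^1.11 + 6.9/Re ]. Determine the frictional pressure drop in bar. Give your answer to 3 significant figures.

ΔP ≈ 0.0132 bar

Q = 341 m³/h = 341/3600 = 0.09472 m³/s.
Cross-sectional area A = πD²/4 = π(0.191)²/4 = 0.02865 m²; mean velocity V = Q/A = 0.09472/0.02865 = 3.306 m/s.
Reynolds number Re = ρVD/μ = 791 · 3.306 · 0.191 / 0.00138 = 3.619e+05.
Re > 4000 → turbulent. Relative roughness ε/D = 2.7e-06/0.191 = 1.41e-05. Haaland: 1/√f = -1.8 log₁₀[(1.41e-05/3.7)^1.11 + 6.9/3.619e+05] = -1.8 log₁₀[9.69e-07 + 1.91e-05] = 8.457, so f = 0.01398.
Darcy-Weisbach: ΔP = f(L/D)(ρV²/2) = 0.01398·(4.17/0.191)·(791·3.306²/2) = 0.01398·21.83·4323 = 1320 Pa.
ΔP = 1320 Pa = 0.0132 bar.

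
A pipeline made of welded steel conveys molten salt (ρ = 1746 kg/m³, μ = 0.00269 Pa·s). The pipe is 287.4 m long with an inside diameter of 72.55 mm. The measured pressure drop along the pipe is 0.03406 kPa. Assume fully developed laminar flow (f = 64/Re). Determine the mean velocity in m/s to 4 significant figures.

V ≈ 0.007247 m/s

For laminar flow, f = 64/Re with Re = ρVD/μ, so Darcy-Weisbach reduces to ΔP = 32μLV/D². Solving for V: V = ΔP·D²/(32μL) = 34.06·(0.07255)²/(32·0.00269·287.4) = 0.007247 m/s.
Check: Re = ρVD/μ = 1746·0.007247·0.07255/0.00269 = 341.2 < 2300, so the laminar assumption holds.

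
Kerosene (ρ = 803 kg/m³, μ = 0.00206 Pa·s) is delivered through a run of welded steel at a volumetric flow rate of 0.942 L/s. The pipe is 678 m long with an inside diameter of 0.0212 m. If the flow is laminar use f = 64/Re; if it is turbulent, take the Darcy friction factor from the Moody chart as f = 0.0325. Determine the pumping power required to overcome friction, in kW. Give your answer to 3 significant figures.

P ≈ 2.80 kW

Q = 0.942 L/s = 0.942/1000 = 0.000942 m³/s.
Cross-sectional area A = πD²/4 = π(0.0212)²/4 = 0.000353 m²; mean velocity V = Q/A = 0.000942/0.000353 = 2.669 m/s.
Reynolds number Re = ρVD/μ = 803 · 2.669 · 0.0212 / 0.00206 = 2.205e+04.
Re > 4000 → turbulent; use the Moody-chart value f = 0.0325.
Darcy-Weisbach: ΔP = f(L/D)(ρV²/2) = 0.0325·(678/0.0212)·(803·2.669²/2) = 0.0325·3.198e+04·2859 = 2.972e+06 Pa.
Pumping power P = QΔP = 0.000942·2.972e+06 = 2800 W = 2.80 kW.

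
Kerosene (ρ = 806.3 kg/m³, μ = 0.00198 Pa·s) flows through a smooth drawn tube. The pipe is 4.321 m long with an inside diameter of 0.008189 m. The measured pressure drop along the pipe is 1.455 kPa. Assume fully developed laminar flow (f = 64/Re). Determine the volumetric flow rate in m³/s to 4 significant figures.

Q ≈ 1.877×10^-5 m³/s

For laminar flow, f = 64/Re with Re = ρVD/μ, so Darcy-Weisbach reduces to ΔP = 32μLV/D². Solving for V: V = ΔP·D²/(32μL) = 1455·(0.008189)²/(32·0.00198·4.321) = 0.3564 m/s.
Check: Re = ρVD/μ = 806.3·0.3564·0.008189/0.00198 = 1188 < 2300, so the laminar assumption holds.
Q = V·A = 0.3564·(π/4·0.008189²) = 1.877e-05 m³/s = 1.877×10^-5 m³/s.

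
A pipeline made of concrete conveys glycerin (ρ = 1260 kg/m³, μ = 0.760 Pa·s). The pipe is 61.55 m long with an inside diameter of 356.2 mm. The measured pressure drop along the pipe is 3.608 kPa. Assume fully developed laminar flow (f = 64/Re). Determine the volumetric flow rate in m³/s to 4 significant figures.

Q ≈ 0.03047 m³/s

For laminar flow, f = 64/Re with Re = ρVD/μ, so Darcy-Weisbach reduces to ΔP = 32μLV/D². Solving for V: V = ΔP·D²/(32μL) = 3608·(0.3562)²/(32·0.76·61.55) = 0.3058 m/s.
Check: Re = ρVD/μ = 1260·0.3058·0.3562/0.76 = 180.6 < 2300, so the laminar assumption holds.
Q = V·A = 0.3058·(π/4·0.3562²) = 0.03047 m³/s = 0.03047 m³/s.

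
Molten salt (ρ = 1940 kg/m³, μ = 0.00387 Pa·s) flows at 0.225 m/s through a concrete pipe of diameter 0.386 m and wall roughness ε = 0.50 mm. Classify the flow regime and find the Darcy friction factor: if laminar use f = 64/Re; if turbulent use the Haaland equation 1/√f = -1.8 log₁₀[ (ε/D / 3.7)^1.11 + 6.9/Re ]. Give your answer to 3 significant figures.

f ≈ 0.0250

Re = ρVD/μ = 1940·0.225·0.386/0.00387 = 4.354e+04.
Re > 4000 → turbulent. ε/D = 0.0005/0.386 = 0.0013; Haaland: 1/√f = -1.8 log₁₀[0.000146 + 0.000158] = 6.33, so f = 0.02496.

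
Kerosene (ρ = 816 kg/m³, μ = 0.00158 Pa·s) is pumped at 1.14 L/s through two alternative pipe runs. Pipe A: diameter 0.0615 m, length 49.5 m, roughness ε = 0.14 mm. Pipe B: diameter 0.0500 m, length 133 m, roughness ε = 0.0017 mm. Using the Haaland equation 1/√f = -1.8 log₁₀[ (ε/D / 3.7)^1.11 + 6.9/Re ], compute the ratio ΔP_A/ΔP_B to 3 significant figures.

ΔP_A/ΔP_B ≈ 0.155

Pipe A: V = Q/A = 0.00114/0.002971 = 0.3838 m/s; Re = 1.219e+04; ε/D = 0.00228; Haaland → f = 0.03261; ΔP_A = f(L/D)(ρV²/2) = 1577 Pa.
Pipe B: V = Q/A = 0.00114/0.001963 = 0.5806 m/s; Re = 1.499e+04; ε/D = 3.4e-05; Haaland → f = 0.02776; ΔP_B = f(L/D)(ρV²/2) = 1.015e+04 Pa.
ΔP_A/ΔP_B = 1577/1.015e+04 = 0.155.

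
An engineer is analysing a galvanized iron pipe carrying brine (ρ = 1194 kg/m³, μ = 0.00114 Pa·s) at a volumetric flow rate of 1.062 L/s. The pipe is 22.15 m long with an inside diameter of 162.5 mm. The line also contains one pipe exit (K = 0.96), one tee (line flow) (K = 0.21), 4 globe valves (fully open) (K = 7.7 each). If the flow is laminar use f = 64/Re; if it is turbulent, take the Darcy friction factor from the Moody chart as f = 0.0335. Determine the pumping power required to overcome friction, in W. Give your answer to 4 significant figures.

Q = 1.062 L/s = 1.062/1000 = 0.001062 m³/s.
Cross-sectional area A = πD²/4 = π(0.1625)²/4 = 0.02074 m²; mean velocity V = Q/A = 0.001062/0.02074 = 0.05121 m/s.
Reynolds number Re = ρVD/μ = 1194 · 0.05121 · 0.1625 / 0.00114 = 8715.
Re > 4000 → turbulent; use the Moody-chart value f = 0.0335.
Total minor-loss coefficient ΣK = 1·0.96 + 1·0.21 + 4·7.7 = 32.
ΔP = [f·L/D + ΣK]·(ρV²/2) = [0.0335·22.15/0.1625 + 32]·(1194·0.05121²/2) = [4.566 + 32]·1.565 = 57.19 Pa.
Pumping power P = QΔP = 0.001062·57.19 = 0.060741 W = 0.06074 W.

P ≈ 0.06074 W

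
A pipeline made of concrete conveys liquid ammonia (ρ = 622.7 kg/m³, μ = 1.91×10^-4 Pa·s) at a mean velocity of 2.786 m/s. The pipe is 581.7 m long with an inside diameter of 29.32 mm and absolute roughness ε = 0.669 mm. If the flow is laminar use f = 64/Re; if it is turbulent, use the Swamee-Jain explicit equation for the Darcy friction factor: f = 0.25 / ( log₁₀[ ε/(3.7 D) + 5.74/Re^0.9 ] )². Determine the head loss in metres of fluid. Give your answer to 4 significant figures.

h_f ≈ 403.7 m

Reynolds number Re = ρVD/μ = 622.7 · 2.786 · 0.02932 / 0.000191 = 2.663e+05.
Re > 4000 → turbulent. Relative roughness ε/D = 0.000669/0.02932 = 0.0228. Swamee-Jain: f = 0.25/(log₁₀[0.0228/3.7 + 5.74/2.663e+05^0.9])² = 0.25/(log₁₀[0.00617 + 7.52e-05])² = 0.25/(-2.205)² = 0.05143.
Darcy-Weisbach: ΔP = f(L/D)(ρV²/2) = 0.05143·(581.7/0.02932)·(622.7·2.786²/2) = 0.05143·1.984e+04·2417 = 2.466e+06 Pa.
Head loss h_f = ΔP/(ρg) = 2.466e+06/(622.7·9.81) = 403.7 m.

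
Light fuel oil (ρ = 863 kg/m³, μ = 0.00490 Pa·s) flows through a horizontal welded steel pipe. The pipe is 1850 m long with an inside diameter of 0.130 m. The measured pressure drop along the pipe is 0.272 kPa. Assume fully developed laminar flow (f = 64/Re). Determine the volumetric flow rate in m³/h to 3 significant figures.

For laminar flow, f = 64/Re with Re = ρVD/μ, so Darcy-Weisbach reduces to ΔP = 32μLV/D². Solving for V: V = ΔP·D²/(32μL) = 272·(0.13)²/(32·0.0049·1850) = 0.01585 m/s.
Check: Re = ρVD/μ = 863·0.01585·0.13/0.0049 = 362.8 < 2300, so the laminar assumption holds.
Q = V·A = 0.01585·(π/4·0.13²) = 0.0002103 m³/s = 0.757 m³/h.

Q ≈ 0.757 m³/h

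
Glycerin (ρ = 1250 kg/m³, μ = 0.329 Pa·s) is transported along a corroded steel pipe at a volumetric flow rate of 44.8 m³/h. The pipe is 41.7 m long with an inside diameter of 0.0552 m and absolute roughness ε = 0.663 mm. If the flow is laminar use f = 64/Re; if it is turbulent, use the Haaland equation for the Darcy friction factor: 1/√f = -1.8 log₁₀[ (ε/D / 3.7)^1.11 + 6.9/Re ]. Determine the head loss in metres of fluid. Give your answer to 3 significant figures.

Q = 44.8 m³/h = 44.8/3600 = 0.01244 m³/s.
Cross-sectional area A = πD²/4 = π(0.0552)²/4 = 0.002393 m²; mean velocity V = Q/A = 0.01244/0.002393 = 5.2 m/s.
Reynolds number Re = ρVD/μ = 1250 · 5.2 · 0.0552 / 0.329 = 1091.
Re < 2300 → laminar flow, so f = 64/Re = 64/1091 = 0.05868 (the turbulent correlation is not needed).
Darcy-Weisbach: ΔP = f(L/D)(ρV²/2) = 0.05868·(41.7/0.0552)·(1250·5.2²/2) = 0.05868·755.4·1.69e+04 = 7.492e+05 Pa.
Head loss h_f = ΔP/(ρg) = 7.492e+05/(1250·9.81) = 61.1 m.

h_f ≈ 61.1 m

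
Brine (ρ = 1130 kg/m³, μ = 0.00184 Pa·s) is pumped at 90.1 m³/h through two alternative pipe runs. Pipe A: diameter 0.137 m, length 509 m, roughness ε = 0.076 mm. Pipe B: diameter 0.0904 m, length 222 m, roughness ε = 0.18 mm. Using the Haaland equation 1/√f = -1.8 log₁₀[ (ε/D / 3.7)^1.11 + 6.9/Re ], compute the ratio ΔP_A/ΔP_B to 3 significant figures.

ΔP_A/ΔP_B ≈ 0.231

Pipe A: V = Q/A = 0.02503/0.01474 = 1.698 m/s; Re = 1.428e+05; ε/D = 0.000555; Haaland → f = 0.01951; ΔP_A = f(L/D)(ρV²/2) = 1.18e+05 Pa.
Pipe B: V = Q/A = 0.02503/0.006418 = 3.899 m/s; Re = 2.165e+05; ε/D = 0.00199; Haaland → f = 0.02417; ΔP_B = f(L/D)(ρV²/2) = 5.099e+05 Pa.
ΔP_A/ΔP_B = 1.18e+05/5.099e+05 = 0.231.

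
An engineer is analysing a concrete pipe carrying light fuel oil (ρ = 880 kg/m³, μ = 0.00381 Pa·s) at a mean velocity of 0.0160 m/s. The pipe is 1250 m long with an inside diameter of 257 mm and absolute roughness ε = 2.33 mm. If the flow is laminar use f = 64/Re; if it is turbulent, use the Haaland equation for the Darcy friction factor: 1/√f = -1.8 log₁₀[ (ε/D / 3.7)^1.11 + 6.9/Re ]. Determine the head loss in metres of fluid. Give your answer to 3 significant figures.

h_f ≈ 0.00428 m

Reynolds number Re = ρVD/μ = 880 · 0.016 · 0.257 / 0.00381 = 949.8.
Re < 2300 → laminar flow, so f = 64/Re = 64/949.8 = 0.06739 (the turbulent correlation is not needed).
Darcy-Weisbach: ΔP = f(L/D)(ρV²/2) = 0.06739·(1250/0.257)·(880·0.016²/2) = 0.06739·4864·0.1126 = 36.92 Pa.
Head loss h_f = ΔP/(ρg) = 36.92/(880·9.81) = 0.00428 m.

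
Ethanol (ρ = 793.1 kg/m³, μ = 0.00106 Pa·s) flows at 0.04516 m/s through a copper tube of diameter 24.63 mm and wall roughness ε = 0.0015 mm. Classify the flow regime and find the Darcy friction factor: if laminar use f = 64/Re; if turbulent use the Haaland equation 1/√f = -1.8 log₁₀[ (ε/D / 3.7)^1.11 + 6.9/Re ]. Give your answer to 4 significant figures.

Re = ρVD/μ = 793.1·0.04516·0.02463/0.00106 = 832.2.
Re < 2300 → laminar, so f = 64/Re = 0.0769 (roughness is irrelevant in laminar flow).

f ≈ 0.07690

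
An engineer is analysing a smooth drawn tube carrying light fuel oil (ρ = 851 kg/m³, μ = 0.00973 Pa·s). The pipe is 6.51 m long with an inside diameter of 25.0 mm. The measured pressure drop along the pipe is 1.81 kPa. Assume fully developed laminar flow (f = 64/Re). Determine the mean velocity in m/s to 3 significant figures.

V ≈ 0.558 m/s

For laminar flow, f = 64/Re with Re = ρVD/μ, so Darcy-Weisbach reduces to ΔP = 32μLV/D². Solving for V: V = ΔP·D²/(32μL) = 1810·(0.025)²/(32·0.00973·6.51) = 0.5581 m/s.
Check: Re = ρVD/μ = 851·0.5581·0.025/0.00973 = 1220 < 2300, so the laminar assumption holds.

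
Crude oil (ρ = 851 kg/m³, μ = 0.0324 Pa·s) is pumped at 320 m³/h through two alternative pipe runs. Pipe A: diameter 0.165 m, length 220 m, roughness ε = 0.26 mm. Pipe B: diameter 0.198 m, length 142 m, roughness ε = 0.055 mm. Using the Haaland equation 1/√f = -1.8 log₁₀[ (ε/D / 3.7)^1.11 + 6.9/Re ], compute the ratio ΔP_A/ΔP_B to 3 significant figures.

ΔP_A/ΔP_B ≈ 4.01

Pipe A: V = Q/A = 0.08889/0.02138 = 4.157 m/s; Re = 1.802e+04; ε/D = 0.00158; Haaland → f = 0.02925; ΔP_A = f(L/D)(ρV²/2) = 2.868e+05 Pa.
Pipe B: V = Q/A = 0.08889/0.03079 = 2.887 m/s; Re = 1.501e+04; ε/D = 0.000278; Haaland → f = 0.02811; ΔP_B = f(L/D)(ρV²/2) = 7.15e+04 Pa.
ΔP_A/ΔP_B = 2.868e+05/7.15e+04 = 4.01.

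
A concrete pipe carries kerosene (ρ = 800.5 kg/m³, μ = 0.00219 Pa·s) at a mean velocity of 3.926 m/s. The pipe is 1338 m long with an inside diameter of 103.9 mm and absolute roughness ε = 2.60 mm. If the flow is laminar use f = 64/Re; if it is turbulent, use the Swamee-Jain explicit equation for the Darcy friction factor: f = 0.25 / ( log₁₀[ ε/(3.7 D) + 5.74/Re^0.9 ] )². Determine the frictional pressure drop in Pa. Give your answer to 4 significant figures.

Reynolds number Re = ρVD/μ = 800.5 · 3.926 · 0.1039 / 0.00219 = 1.491e+05.
Re > 4000 → turbulent. Relative roughness ε/D = 0.0026/0.1039 = 0.025. Swamee-Jain: f = 0.25/(log₁₀[0.025/3.7 + 5.74/1.491e+05^0.9])² = 0.25/(log₁₀[0.00676 + 0.000127])² = 0.25/(-2.162)² = 0.0535.
Darcy-Weisbach: ΔP = f(L/D)(ρV²/2) = 0.0535·(1338/0.1039)·(800.5·3.926²/2) = 0.0535·1.288e+04·6169 = 4.25e+06 Pa.

ΔP ≈ 4250000 Pa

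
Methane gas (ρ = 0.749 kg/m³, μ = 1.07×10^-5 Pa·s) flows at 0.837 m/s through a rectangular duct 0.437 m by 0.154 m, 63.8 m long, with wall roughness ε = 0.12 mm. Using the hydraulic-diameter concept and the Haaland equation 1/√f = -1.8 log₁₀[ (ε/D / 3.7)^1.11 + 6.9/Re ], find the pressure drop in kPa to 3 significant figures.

ΔP ≈ 0.00216 kPa

Hydraulic diameter D_h = 4A/P = 4·(0.437·0.154)/(2·(0.437+0.154)) = 0.2692/1.182 = 0.2277 m.
Re = ρVD_h/μ = 0.749·0.837·0.2277/1.07e-05 = 1.334e+04.
ε/D_h = 0.00012/0.2277 = 0.000527; Haaland gives 1/√f = -1.8 log₁₀[5.38e-05+0.000517] = 5.838, so f = 0.02934.
ΔP = f(L/D_h)(ρV²/2) = 0.02934·63.8/0.2277·0.2624 = 2.156 Pa.
ΔP = 0.00216 kPa.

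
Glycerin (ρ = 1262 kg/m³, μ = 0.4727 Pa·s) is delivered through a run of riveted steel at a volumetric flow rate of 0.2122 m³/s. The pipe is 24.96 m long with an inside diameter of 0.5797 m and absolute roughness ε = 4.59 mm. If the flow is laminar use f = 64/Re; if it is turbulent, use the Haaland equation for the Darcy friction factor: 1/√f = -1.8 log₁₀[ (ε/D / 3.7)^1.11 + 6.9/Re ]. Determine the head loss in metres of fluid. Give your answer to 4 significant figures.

h_f ≈ 0.07296 m

Cross-sectional area A = πD²/4 = π(0.5797)²/4 = 0.2639 m²; mean velocity V = Q/A = 0.2122/0.2639 = 0.804 m/s.
Reynolds number Re = ρVD/μ = 1262 · 0.804 · 0.5797 / 0.473 = 1244.
Re < 2300 → laminar flow, so f = 64/Re = 64/1244 = 0.05143 (the turbulent correlation is not needed).
Darcy-Weisbach: ΔP = f(L/D)(ρV²/2) = 0.05143·(24.96/0.5797)·(1262·0.804²/2) = 0.05143·43.06·407.9 = 903.3 Pa.
Head loss h_f = ΔP/(ρg) = 903.3/(1262·9.81) = 0.07296 m.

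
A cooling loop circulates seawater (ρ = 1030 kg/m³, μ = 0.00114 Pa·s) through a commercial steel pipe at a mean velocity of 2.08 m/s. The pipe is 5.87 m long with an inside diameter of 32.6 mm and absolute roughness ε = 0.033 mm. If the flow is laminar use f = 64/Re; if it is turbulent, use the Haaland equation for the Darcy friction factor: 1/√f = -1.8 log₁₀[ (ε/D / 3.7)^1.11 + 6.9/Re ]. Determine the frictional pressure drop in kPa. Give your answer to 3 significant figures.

ΔP ≈ 9.29 kPa

Reynolds number Re = ρVD/μ = 1030 · 2.08 · 0.0326 / 0.00114 = 6.127e+04.
Re > 4000 → turbulent. Relative roughness ε/D = 3.3e-05/0.0326 = 0.00101. Haaland: 1/√f = -1.8 log₁₀[(0.00101/3.7)^1.11 + 6.9/6.127e+04] = -1.8 log₁₀[0.000111 + 0.000113] = 6.571, so f = 0.02316.
Darcy-Weisbach: ΔP = f(L/D)(ρV²/2) = 0.02316·(5.87/0.0326)·(1030·2.08²/2) = 0.02316·180.1·2228 = 9292 Pa.
ΔP = 9292 Pa = 9.29 kPa.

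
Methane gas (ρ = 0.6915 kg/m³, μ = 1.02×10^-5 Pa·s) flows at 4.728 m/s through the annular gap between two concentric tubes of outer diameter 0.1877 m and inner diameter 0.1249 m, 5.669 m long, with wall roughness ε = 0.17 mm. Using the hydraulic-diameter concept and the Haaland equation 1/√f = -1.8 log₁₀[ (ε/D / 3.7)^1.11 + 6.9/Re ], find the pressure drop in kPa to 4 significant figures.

ΔP ≈ 0.02141 kPa

Hydraulic diameter D_h = 4A/P = D_o - D_i = 0.1877 - 0.1249 = 0.0628 m.
Re = ρVD_h/μ = 0.6915·4.728·0.0628/1.02e-05 = 2.013e+04.
ε/D_h = 0.00017/0.0628 = 0.00271; Haaland gives 1/√f = -1.8 log₁₀[0.000331+0.000343] = 5.709, so f = 0.03068.
ΔP = f(L/D_h)(ρV²/2) = 0.03068·5.669/0.0628·7.729 = 21.41 Pa.
ΔP = 0.02141 kPa.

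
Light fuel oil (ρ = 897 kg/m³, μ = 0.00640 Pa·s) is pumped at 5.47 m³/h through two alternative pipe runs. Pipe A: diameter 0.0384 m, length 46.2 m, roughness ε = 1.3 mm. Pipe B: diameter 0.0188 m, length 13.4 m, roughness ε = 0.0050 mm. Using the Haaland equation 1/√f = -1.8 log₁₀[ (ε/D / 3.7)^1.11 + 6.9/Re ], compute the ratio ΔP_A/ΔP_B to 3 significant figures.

Pipe A: V = Q/A = 0.001519/0.001158 = 1.312 m/s; Re = 7061; ε/D = 0.0339; Haaland → f = 0.06427; ΔP_A = f(L/D)(ρV²/2) = 5.97e+04 Pa.
Pipe B: V = Q/A = 0.001519/0.0002776 = 5.474 m/s; Re = 1.442e+04; ε/D = 0.000266; Haaland → f = 0.02838; ΔP_B = f(L/D)(ρV²/2) = 2.718e+05 Pa.
ΔP_A/ΔP_B = 5.97e+04/2.718e+05 = 0.220.

ΔP_A/ΔP_B ≈ 0.220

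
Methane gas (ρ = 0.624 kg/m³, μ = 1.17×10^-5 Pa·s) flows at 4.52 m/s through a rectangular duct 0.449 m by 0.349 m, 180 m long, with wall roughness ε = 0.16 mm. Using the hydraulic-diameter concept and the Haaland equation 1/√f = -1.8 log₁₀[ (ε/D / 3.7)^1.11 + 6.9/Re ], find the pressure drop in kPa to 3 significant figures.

Hydraulic diameter D_h = 4A/P = 4·(0.449·0.349)/(2·(0.449+0.349)) = 0.6268/1.596 = 0.3927 m.
Re = ρVD_h/μ = 0.624·4.52·0.3927/1.17e-05 = 9.468e+04.
ε/D_h = 0.00016/0.3927 = 0.000407; Haaland gives 1/√f = -1.8 log₁₀[4.04e-05+7.29e-05] = 7.102, so f = 0.01982.
ΔP = f(L/D_h)(ρV²/2) = 0.01982·180/0.3927·6.374 = 57.91 Pa.
ΔP = 0.0579 kPa.

ΔP ≈ 0.0579 kPa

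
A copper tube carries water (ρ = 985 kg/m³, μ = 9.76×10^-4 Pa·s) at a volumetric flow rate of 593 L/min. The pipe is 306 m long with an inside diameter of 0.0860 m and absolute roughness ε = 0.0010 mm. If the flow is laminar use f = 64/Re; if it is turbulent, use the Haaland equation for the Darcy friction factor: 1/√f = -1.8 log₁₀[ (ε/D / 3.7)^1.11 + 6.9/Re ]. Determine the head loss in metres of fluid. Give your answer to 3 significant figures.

h_f ≈ 8.67 m

Q = 593 L/min = 593/60000 = 0.009883 m³/s.
Cross-sectional area A = πD²/4 = π(0.086)²/4 = 0.005809 m²; mean velocity V = Q/A = 0.009883/0.005809 = 1.701 m/s.
Reynolds number Re = ρVD/μ = 985 · 1.701 · 0.086 / 0.000976 = 1.477e+05.
Re > 4000 → turbulent. Relative roughness ε/D = 1e-06/0.086 = 1.16e-05. Haaland: 1/√f = -1.8 log₁₀[(1.16e-05/3.7)^1.11 + 6.9/1.477e+05] = -1.8 log₁₀[7.8e-07 + 4.67e-05] = 7.782, so f = 0.01651.
Darcy-Weisbach: ΔP = f(L/D)(ρV²/2) = 0.01651·(306/0.086)·(985·1.701²/2) = 0.01651·3558·1426 = 8.377e+04 Pa.
Head loss h_f = ΔP/(ρg) = 8.377e+04/(985·9.81) = 8.67 m.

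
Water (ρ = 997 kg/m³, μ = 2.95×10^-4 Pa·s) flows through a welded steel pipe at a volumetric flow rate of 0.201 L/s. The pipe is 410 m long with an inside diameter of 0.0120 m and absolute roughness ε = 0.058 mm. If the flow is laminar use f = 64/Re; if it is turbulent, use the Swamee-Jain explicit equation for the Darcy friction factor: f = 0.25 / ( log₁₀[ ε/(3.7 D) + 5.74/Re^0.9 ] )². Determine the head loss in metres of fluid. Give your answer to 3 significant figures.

Q = 0.201 L/s = 0.201/1000 = 0.000201 m³/s.
Cross-sectional area A = πD²/4 = π(0.012)²/4 = 0.0001131 m²; mean velocity V = Q/A = 0.000201/0.0001131 = 1.777 m/s.
Reynolds number Re = ρVD/μ = 997 · 1.777 · 0.012 / 0.000295 = 7.208e+04.
Re > 4000 → turbulent. Relative roughness ε/D = 5.8e-05/0.012 = 0.00483. Swamee-Jain: f = 0.25/(log₁₀[0.00483/3.7 + 5.74/7.208e+04^0.9])² = 0.25/(log₁₀[0.00131 + 0.000244])² = 0.25/(-2.81)² = 0.03167.
Darcy-Weisbach: ΔP = f(L/D)(ρV²/2) = 0.03167·(410/0.012)·(997·1.777²/2) = 0.03167·3.417e+04·1575 = 1.704e+06 Pa.
Head loss h_f = ΔP/(ρg) = 1.704e+06/(997·9.81) = 174 m.

h_f ≈ 174 m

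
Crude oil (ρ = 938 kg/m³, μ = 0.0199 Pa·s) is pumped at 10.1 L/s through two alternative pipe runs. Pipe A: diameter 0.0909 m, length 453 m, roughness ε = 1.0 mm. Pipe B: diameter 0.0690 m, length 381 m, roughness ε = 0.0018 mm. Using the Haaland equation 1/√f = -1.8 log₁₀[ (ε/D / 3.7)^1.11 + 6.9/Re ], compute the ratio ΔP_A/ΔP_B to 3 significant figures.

Pipe A: V = Q/A = 0.0101/0.00649 = 1.556 m/s; Re = 6668; ε/D = 0.011; Haaland → f = 0.0462; ΔP_A = f(L/D)(ρV²/2) = 2.616e+05 Pa.
Pipe B: V = Q/A = 0.0101/0.003739 = 2.701 m/s; Re = 8785; ε/D = 2.61e-05; Haaland → f = 0.03204; ΔP_B = f(L/D)(ρV²/2) = 6.053e+05 Pa.
ΔP_A/ΔP_B = 2.616e+05/6.053e+05 = 0.432.

ΔP_A/ΔP_B ≈ 0.432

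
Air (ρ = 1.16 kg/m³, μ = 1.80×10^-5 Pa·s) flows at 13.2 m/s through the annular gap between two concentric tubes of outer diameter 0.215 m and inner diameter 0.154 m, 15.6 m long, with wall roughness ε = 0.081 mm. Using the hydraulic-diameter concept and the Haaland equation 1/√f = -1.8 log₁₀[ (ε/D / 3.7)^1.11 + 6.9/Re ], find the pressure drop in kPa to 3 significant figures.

ΔP ≈ 0.634 kPa

Hydraulic diameter D_h = 4A/P = D_o - D_i = 0.215 - 0.154 = 0.061 m.
Re = ρVD_h/μ = 1.16·13.2·0.061/1.8e-05 = 5.189e+04.
ε/D_h = 8.1e-05/0.061 = 0.00133; Haaland gives 1/√f = -1.8 log₁₀[0.00015+0.000133] = 6.387, so f = 0.02451.
ΔP = f(L/D_h)(ρV²/2) = 0.02451·15.6/0.061·101.1 = 633.6 Pa.
ΔP = 0.634 kPa.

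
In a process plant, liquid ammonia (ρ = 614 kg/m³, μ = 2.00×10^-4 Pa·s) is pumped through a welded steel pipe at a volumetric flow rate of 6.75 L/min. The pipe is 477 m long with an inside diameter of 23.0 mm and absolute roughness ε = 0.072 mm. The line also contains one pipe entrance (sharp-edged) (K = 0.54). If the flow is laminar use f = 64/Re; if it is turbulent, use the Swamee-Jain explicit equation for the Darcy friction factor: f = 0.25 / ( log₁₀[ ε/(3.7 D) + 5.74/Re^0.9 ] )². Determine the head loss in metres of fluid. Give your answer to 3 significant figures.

h_f ≈ 2.50 m

Q = 6.75 L/min = 6.75/60000 = 0.0001125 m³/s.
Cross-sectional area A = πD²/4 = π(0.023)²/4 = 0.0004155 m²; mean velocity V = Q/A = 0.0001125/0.0004155 = 0.2708 m/s.
Reynolds number Re = ρVD/μ = 614 · 0.2708 · 0.023 / 0.0002 = 1.912e+04.
Re > 4000 → turbulent. Relative roughness ε/D = 7.2e-05/0.023 = 0.00313. Swamee-Jain: f = 0.25/(log₁₀[0.00313/3.7 + 5.74/1.912e+04^0.9])² = 0.25/(log₁₀[0.000846 + 0.000805])² = 0.25/(-2.782)² = 0.03229.
Total minor-loss coefficient ΣK = 1·0.54 = 0.54.
ΔP = [f·L/D + ΣK]·(ρV²/2) = [0.03229·477/0.023 + 0.54]·(614·0.2708²/2) = [669.7 + 0.54]·22.51 = 1.509e+04 Pa.
Head loss h_f = ΔP/(ρg) = 1.509e+04/(614·9.81) = 2.50 m.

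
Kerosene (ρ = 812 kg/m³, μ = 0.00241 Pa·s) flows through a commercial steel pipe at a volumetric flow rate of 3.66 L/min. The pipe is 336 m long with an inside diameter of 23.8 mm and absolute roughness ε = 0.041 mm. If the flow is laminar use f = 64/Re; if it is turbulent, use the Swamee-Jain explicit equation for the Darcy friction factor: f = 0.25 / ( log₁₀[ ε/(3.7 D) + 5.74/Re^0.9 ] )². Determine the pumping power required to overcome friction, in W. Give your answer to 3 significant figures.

Q = 3.66 L/min = 3.66/60000 = 6.1e-05 m³/s.
Cross-sectional area A = πD²/4 = π(0.0238)²/4 = 0.0004449 m²; mean velocity V = Q/A = 6.1e-05/0.0004449 = 0.1371 m/s.
Reynolds number Re = ρVD/μ = 812 · 0.1371 · 0.0238 / 0.00241 = 1100.
Re < 2300 → laminar flow, so f = 64/Re = 64/1100 = 0.05821 (the turbulent correlation is not needed).
Darcy-Weisbach: ΔP = f(L/D)(ρV²/2) = 0.05821·(336/0.0238)·(812·0.1371²/2) = 0.05821·1.412e+04·7.633 = 6272 Pa.
Pumping power P = QΔP = 6.1e-05·6272 = 0.3826 W = 0.383 W.

P ≈ 0.383 W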